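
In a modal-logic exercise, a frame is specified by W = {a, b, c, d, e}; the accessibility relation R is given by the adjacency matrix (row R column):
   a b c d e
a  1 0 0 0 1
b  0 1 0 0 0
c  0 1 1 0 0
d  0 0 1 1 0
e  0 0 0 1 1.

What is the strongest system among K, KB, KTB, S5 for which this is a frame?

Symmetric (axiom B): no — a R e but not e R a.
Reflexive (axiom T): yes — every world is R-related to itself.
Euclidean (axiom 5): no — a R e and a R a, but not e R a.
So F validates K; KB would additionally require R to be symmetric. The strongest is K.

K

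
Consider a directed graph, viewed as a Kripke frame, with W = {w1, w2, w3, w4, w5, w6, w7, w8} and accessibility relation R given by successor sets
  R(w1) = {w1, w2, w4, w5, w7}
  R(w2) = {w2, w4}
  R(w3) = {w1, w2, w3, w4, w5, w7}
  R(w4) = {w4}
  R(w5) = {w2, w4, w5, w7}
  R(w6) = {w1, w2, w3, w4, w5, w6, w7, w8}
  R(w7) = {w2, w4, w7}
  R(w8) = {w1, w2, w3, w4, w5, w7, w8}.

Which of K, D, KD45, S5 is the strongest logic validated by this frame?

D

Serial (axiom D): yes — every world has a successor (e.g. w1 R w1).
Euclidean (axiom 5): no — w1 R w2 and w1 R w5, but not w2 R w5.
Transitive (axiom 4): yes — every two-step R-path is closed by a direct edge.
Reflexive (axiom T): yes — every world is R-related to itself.
So F validates K, D; KD45 would additionally require R to be Euclidean. The strongest is D.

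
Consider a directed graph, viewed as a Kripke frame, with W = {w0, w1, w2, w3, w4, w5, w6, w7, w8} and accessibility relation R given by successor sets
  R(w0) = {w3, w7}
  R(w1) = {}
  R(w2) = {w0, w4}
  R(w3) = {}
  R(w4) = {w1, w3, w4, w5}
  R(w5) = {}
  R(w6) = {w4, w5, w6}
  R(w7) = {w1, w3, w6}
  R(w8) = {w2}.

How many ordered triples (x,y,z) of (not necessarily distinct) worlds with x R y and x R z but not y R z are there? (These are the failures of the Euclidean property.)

31

Enumerating: (w0,w3,w3), (w0,w3,w7), (w0,w7,w7), (w2,w0,w0), (w2,w0,w4), (w2,w4,w0), (w4,w1,w1), (w4,w1,w3), (w4,w1,w4), (w4,w1,w5), (w4,w3,w1), (w4,w3,w3), … and 19 more.
Total: 31.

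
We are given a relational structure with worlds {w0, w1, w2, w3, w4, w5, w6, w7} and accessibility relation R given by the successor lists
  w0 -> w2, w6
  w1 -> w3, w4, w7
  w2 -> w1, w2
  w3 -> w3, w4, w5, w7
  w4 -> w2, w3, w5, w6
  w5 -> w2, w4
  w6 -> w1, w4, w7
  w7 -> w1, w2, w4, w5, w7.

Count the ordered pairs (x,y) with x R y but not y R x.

14

Enumerating: (w0,w2), (w0,w6), (w1,w3), (w1,w4), (w2,w1), (w3,w5), (w3,w7), (w4,w2), (w5,w2), (w6,w1), (w6,w7), (w7,w2), (w7,w4), (w7,w5).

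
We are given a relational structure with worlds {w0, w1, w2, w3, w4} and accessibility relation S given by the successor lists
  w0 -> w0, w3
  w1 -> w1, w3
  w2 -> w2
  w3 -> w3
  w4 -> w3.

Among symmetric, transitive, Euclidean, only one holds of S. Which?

transitive

Symmetric: no — w0 S w3 but not w3 S w0.
Transitive: yes — every two-step S-path is closed by a direct edge.
Euclidean: no — w0 S w3 and w0 S w0, but not w3 S w0.
Only transitive holds.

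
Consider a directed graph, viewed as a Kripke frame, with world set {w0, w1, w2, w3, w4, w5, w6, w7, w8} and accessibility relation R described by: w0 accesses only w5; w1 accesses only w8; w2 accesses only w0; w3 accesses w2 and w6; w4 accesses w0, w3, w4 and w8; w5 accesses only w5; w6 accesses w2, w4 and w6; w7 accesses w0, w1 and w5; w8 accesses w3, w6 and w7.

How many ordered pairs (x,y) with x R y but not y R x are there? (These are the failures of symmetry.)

16

Enumerating: (w0,w5), (w1,w8), (w2,w0), (w3,w2), (w3,w6), (w4,w0), (w4,w3), (w4,w8), (w6,w2), (w6,w4), (w7,w0), (w7,w1), (w7,w5), (w8,w3), (w8,w6), (w8,w7).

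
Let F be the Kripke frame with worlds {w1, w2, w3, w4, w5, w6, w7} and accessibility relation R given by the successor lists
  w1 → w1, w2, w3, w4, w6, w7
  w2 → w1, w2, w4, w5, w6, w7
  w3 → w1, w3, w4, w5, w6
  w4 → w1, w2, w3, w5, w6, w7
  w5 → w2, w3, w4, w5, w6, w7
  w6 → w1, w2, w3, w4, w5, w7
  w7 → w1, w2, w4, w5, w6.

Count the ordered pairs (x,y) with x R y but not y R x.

R is symmetric; there are no such tuples.

0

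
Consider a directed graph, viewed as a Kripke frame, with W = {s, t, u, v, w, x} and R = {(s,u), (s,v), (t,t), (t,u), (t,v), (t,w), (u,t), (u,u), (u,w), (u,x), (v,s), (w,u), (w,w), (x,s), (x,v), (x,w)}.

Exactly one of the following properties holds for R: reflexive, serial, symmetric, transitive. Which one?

serial

Reflexive: no — s is not related to itself.
Serial: yes — every world has a successor (e.g. s R u).
Symmetric: no — s R u but not u R s.
Transitive: no — s R u and u R t, but not s R t.
Only serial holds.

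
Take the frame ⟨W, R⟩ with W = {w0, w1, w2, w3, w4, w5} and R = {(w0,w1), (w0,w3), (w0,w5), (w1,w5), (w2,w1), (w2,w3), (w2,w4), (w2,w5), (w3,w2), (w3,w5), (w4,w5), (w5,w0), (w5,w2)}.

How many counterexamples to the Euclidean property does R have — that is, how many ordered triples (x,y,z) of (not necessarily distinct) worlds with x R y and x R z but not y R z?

28

Enumerating: (w0,w1,w1), (w0,w1,w3), (w0,w3,w1), (w0,w3,w3), (w0,w5,w1), (w0,w5,w3), (w0,w5,w5), (w1,w5,w5), (w2,w1,w1), (w2,w1,w3), (w2,w1,w4), (w2,w3,w1), … and 16 more.
Total: 28.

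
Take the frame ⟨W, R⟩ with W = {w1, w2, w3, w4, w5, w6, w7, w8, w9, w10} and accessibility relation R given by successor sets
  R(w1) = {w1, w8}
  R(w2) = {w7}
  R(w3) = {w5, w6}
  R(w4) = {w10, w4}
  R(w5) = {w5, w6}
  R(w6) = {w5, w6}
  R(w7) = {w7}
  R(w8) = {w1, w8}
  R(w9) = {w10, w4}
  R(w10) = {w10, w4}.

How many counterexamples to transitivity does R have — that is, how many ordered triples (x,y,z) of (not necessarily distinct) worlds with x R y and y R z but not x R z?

0

R is transitive; there are no such tuples.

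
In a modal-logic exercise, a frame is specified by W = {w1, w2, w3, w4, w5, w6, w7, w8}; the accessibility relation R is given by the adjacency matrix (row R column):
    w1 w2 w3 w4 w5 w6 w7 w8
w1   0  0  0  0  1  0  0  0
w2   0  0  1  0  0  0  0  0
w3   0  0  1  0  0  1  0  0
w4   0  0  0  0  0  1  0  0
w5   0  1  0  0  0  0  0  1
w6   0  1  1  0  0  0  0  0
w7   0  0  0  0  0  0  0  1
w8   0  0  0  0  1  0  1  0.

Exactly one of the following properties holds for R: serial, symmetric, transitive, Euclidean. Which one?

serial

Serial: yes — every world has a successor (e.g. w1 R w5).
Symmetric: no — w1 R w5 but not w5 R w1.
Transitive: no — w1 R w5 and w5 R w2, but not w1 R w2.
Euclidean: no — w5 R w2 and w5 R w8, but not w2 R w8.
Only serial holds.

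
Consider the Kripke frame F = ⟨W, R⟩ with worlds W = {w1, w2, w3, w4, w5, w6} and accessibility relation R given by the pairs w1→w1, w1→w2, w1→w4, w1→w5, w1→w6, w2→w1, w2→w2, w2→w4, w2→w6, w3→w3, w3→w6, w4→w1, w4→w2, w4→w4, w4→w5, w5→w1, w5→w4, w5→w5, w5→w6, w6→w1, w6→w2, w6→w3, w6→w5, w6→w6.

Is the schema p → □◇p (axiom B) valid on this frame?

Yes

Axiom B corresponds to the accessibility relation being symmetric.
Symmetric: yes — every pair in R has its reverse in R.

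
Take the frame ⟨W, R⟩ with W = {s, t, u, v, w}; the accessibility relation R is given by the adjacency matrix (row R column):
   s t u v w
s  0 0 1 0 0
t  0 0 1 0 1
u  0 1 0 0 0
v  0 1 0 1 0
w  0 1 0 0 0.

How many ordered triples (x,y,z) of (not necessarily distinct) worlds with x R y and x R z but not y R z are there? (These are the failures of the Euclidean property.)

9

Enumerating: (s,u,u), (t,u,u), (t,u,w), (t,w,u), (t,w,w), (u,t,t), (v,t,t), (v,t,v), (w,t,t).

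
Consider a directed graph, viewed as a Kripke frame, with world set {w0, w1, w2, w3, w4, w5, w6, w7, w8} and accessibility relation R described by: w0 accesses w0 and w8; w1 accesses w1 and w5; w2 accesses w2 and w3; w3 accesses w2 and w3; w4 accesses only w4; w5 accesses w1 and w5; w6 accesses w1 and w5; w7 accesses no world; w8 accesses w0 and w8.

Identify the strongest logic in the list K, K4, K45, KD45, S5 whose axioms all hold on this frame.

K45

Transitive (axiom 4): yes — every two-step R-path is closed by a direct edge.
Euclidean (axiom 5): yes — any two successors of a common world are R-related.
Serial (axiom D): no — w7 has no R-successor.
Reflexive (axiom T): no — w6 is not related to itself.
So F validates K, K4, K45; KD45 would additionally require R to be serial. The strongest is K45.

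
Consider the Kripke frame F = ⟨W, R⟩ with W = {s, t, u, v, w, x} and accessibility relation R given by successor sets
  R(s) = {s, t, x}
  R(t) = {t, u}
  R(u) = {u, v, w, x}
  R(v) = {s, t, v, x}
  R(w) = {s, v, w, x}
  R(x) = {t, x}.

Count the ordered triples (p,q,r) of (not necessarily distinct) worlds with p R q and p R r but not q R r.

23

Enumerating: (s,t,s), (s,t,x), (s,x,s), (t,u,t), (u,v,u), (u,v,w), (u,w,u), (u,x,u), (u,x,v), (u,x,w), (v,s,v), (v,t,s), … and 11 more.
Total: 23.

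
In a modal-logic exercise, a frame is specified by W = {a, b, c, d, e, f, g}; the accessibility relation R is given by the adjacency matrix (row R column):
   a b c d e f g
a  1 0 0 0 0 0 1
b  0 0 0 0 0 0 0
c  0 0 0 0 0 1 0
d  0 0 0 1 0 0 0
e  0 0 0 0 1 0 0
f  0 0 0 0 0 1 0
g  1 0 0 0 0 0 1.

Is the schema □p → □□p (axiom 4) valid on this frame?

Yes

The schema 4 characterises exactly the transitive frames.
Transitive: yes — every two-step R-path is closed by a direct edge.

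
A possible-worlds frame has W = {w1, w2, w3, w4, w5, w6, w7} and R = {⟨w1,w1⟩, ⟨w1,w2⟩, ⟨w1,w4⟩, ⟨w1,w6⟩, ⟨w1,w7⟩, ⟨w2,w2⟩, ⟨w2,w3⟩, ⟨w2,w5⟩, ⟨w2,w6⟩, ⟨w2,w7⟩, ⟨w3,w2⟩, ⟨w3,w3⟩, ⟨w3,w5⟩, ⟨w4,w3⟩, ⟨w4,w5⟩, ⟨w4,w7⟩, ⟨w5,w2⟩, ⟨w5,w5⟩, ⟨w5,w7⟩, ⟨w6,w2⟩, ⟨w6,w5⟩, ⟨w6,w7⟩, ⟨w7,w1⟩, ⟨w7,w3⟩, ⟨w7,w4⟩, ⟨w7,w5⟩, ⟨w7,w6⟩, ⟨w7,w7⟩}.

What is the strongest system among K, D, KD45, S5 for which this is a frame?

D

Serial (axiom D): yes — every world has a successor (e.g. w1 R w1).
Euclidean (axiom 5): no — w1 R w2 and w1 R w4, but not w2 R w4.
Transitive (axiom 4): no — w1 R w2 and w2 R w3, but not w1 R w3.
Reflexive (axiom T): no — w4 is not related to itself.
So F validates K, D; KD45 would additionally require R to be Euclidean and transitive. The strongest is D.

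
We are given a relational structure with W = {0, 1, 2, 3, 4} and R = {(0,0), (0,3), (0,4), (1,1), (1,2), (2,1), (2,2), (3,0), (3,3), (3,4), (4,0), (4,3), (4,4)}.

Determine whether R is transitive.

Transitive: yes — every two-step R-path is closed by a direct edge.

Yes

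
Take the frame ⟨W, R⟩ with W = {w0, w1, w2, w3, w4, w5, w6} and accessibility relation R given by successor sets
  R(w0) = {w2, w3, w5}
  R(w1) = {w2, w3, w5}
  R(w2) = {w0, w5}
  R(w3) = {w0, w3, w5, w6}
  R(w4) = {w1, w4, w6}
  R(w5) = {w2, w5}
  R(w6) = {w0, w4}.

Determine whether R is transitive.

Transitive: no — w0 R w3 and w3 R w6, but not w0 R w6.

No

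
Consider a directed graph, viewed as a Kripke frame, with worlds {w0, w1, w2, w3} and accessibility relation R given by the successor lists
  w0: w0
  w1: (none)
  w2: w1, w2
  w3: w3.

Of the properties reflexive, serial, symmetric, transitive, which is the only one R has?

transitive

Reflexive: no — w1 is not related to itself.
Serial: no — w1 has no R-successor.
Symmetric: no — w2 R w1 but not w1 R w2.
Transitive: yes — every two-step R-path is closed by a direct edge.
Only transitive holds.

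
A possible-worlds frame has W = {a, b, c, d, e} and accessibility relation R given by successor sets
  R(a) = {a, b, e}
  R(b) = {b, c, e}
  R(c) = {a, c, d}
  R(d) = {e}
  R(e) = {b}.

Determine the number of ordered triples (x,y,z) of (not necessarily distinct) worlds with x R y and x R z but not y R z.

Enumerating: (a,b,a), (a,e,a), (a,e,e), (b,c,b), (b,c,e), (b,e,c), (b,e,e), (c,a,c), (c,a,d), (c,d,a), (c,d,c), (c,d,d), (d,e,e).

13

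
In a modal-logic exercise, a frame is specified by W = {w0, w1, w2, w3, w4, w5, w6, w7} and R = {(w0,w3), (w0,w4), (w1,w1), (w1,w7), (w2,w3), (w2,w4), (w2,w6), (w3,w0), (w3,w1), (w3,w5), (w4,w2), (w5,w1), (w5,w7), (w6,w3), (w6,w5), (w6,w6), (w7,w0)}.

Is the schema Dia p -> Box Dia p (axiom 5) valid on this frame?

No

The schema 5 characterises exactly the Euclidean frames.
Euclidean: no — w0 R w3 and w0 R w4, but not w3 R w4.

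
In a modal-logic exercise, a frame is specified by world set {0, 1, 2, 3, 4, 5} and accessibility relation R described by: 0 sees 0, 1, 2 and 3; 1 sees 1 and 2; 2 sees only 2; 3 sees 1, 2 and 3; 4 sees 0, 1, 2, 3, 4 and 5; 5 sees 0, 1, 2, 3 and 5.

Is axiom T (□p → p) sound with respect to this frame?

By correspondence theory, T is valid on a frame iff R is reflexive.
Reflexive: yes — every world is R-related to itself.

Yes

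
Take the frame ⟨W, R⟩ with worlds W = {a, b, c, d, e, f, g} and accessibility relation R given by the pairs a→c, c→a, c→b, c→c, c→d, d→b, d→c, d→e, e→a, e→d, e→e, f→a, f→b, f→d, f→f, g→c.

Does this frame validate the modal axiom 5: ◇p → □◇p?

No

Axiom 5 corresponds to the accessibility relation being Euclidean.
Euclidean: no — c R a and c R b, but not a R b.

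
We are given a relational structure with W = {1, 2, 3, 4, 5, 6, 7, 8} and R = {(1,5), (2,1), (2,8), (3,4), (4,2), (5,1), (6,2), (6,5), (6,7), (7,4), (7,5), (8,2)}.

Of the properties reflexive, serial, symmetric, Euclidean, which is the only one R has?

serial

Reflexive: no — 1 is not related to itself.
Serial: yes — every world has a successor (e.g. 1 R 5).
Symmetric: no — 2 R 1 but not 1 R 2.
Euclidean: no — 2 R 1 and 2 R 8, but not 1 R 8.
Only serial holds.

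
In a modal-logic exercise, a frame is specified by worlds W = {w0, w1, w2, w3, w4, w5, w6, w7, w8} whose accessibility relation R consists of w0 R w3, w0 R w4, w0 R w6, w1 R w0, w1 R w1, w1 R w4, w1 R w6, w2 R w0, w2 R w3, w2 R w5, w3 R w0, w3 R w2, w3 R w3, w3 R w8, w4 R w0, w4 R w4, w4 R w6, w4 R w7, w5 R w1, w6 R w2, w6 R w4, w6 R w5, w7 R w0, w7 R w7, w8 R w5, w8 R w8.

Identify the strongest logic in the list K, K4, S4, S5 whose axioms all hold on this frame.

K

Transitive (axiom 4): no — w0 R w3 and w3 R w2, but not w0 R w2.
Reflexive (axiom T): no — w0 is not related to itself.
Euclidean (axiom 5): no — w0 R w3 and w0 R w4, but not w3 R w4.
So F validates K; K4 would additionally require R to be transitive. The strongest is K.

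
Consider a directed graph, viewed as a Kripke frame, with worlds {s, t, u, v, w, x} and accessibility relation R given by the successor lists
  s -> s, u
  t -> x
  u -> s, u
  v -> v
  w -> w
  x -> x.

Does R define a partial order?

Reflexive: no — t is not related to itself.
Transitive: yes — every two-step R-path is closed by a direct edge.
Antisymmetric: no — s R u and u R s with s ≠ u.
So R is not a partial order.

No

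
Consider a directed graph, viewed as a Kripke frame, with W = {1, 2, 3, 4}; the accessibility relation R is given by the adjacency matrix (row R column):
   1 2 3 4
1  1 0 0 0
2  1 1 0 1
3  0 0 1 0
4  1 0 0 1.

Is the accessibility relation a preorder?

Yes

Reflexive: yes — every world is R-related to itself.
Transitive: yes — every two-step R-path is closed by a direct edge.
So R is a preorder.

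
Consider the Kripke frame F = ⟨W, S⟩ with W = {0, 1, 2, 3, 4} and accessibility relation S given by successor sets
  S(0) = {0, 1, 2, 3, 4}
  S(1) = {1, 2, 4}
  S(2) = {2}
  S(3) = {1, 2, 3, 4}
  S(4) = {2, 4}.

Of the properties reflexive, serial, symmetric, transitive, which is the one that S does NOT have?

symmetric

Reflexive: yes — every world is S-related to itself.
Serial: yes — every world has a successor (e.g. 0 S 0).
Symmetric: no — 0 S 1 but not 1 S 0.
Transitive: yes — every two-step S-path is closed by a direct edge.
Only symmetric fails.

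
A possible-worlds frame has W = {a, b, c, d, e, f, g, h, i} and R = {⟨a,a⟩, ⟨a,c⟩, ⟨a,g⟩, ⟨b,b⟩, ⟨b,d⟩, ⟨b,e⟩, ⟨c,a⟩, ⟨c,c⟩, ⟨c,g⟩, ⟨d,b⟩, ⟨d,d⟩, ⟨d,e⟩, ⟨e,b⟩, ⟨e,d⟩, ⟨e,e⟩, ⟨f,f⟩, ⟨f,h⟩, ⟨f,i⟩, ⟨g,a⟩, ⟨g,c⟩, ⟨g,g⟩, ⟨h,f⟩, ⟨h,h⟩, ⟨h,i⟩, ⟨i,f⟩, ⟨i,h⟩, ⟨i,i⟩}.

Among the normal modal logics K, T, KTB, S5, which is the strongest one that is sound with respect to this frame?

S5

Reflexive (axiom T): yes — every world is R-related to itself.
Symmetric (axiom B): yes — every pair in R has its reverse in R.
Euclidean (axiom 5): yes — any two successors of a common world are R-related.
So F validates K, T, KTB, S5. The strongest is S5.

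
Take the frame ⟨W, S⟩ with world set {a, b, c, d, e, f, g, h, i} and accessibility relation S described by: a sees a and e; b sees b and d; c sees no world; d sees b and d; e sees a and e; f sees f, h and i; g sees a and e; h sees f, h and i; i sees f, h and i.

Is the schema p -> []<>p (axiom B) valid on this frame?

By correspondence theory, B is valid on a frame iff S is symmetric.
Symmetric: no — g S a but not a S g.

No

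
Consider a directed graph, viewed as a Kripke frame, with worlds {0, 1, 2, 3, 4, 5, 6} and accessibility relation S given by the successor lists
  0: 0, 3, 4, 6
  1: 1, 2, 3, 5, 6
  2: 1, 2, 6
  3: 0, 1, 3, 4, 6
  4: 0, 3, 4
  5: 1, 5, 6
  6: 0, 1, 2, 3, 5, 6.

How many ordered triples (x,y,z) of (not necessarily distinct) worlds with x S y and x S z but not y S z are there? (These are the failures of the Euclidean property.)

26

Enumerating: (0,4,6), (0,6,4), (1,2,3), (1,2,5), (1,3,2), (1,3,5), (1,5,2), (1,5,3), (3,0,1), (3,1,0), (3,1,4), (3,4,1), … and 14 more.
Total: 26.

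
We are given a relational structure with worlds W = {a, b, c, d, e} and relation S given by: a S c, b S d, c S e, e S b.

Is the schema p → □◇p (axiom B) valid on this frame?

The schema B characterises exactly the symmetric frames.
Symmetric: no — a S c but not c S a.

No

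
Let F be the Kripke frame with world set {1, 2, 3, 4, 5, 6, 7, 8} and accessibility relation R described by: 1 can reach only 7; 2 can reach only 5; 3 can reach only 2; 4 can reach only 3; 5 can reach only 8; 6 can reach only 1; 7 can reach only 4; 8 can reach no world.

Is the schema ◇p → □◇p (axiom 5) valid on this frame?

No

By correspondence theory, 5 is valid on a frame iff R is Euclidean.
Euclidean: no — 1 R 7 and 1 R 7, but not 7 R 7.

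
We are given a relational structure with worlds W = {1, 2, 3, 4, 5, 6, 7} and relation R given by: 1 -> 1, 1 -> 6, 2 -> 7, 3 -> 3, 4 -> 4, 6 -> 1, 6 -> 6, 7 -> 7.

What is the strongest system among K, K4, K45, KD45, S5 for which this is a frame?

Transitive (axiom 4): yes — every two-step R-path is closed by a direct edge.
Euclidean (axiom 5): yes — any two successors of a common world are R-related.
Serial (axiom D): no — 5 has no R-successor.
Reflexive (axiom T): no — 2 is not related to itself.
So F validates K, K4, K45; KD45 would additionally require R to be serial. The strongest is K45.

K45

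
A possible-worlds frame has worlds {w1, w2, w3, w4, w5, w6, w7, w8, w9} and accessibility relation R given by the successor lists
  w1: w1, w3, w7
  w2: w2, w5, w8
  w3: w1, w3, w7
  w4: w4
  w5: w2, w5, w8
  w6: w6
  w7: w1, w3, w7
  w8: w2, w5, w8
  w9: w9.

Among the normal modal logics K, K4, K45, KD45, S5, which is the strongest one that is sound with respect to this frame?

S5

Transitive (axiom 4): yes — every two-step R-path is closed by a direct edge.
Euclidean (axiom 5): yes — any two successors of a common world are R-related.
Serial (axiom D): yes — every world has a successor (e.g. w1 R w1).
Reflexive (axiom T): yes — every world is R-related to itself.
So F validates K, K4, K45, KD45, S5. The strongest is S5.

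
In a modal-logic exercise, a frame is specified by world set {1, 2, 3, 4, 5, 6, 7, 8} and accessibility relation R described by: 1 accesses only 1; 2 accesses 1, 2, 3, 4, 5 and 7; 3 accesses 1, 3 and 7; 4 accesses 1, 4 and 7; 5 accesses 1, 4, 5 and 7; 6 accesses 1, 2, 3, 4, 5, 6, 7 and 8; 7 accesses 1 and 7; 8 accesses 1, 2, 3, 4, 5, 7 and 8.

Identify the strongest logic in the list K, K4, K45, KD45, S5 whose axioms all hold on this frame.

Transitive (axiom 4): yes — every two-step R-path is closed by a direct edge.
Euclidean (axiom 5): no — 2 R 1 and 2 R 3, but not 1 R 3.
Serial (axiom D): yes — every world has a successor (e.g. 1 R 1).
Reflexive (axiom T): yes — every world is R-related to itself.
So F validates K, K4; K45 would additionally require R to be Euclidean. The strongest is K4.

K4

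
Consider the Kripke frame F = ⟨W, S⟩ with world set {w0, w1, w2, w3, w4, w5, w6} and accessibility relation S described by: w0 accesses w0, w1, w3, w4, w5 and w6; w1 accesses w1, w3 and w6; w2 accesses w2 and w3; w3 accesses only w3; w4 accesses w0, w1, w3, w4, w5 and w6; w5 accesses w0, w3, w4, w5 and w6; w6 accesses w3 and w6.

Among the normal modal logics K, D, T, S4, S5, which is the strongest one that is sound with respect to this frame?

Serial (axiom D): yes — every world has a successor (e.g. w0 S w0).
Reflexive (axiom T): yes — every world is S-related to itself.
Transitive (axiom 4): no — w5 S w0 and w0 S w1, but not w5 S w1.
Euclidean (axiom 5): no — w0 S w1 and w0 S w4, but not w1 S w4.
So F validates K, D, T; S4 would additionally require S to be transitive. The strongest is T.

T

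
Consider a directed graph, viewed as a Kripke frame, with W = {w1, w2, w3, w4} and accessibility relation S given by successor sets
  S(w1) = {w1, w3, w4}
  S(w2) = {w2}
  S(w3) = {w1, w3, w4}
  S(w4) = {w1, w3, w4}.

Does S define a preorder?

Yes

Reflexive: yes — every world is S-related to itself.
Transitive: yes — every two-step S-path is closed by a direct edge.
So S is a preorder.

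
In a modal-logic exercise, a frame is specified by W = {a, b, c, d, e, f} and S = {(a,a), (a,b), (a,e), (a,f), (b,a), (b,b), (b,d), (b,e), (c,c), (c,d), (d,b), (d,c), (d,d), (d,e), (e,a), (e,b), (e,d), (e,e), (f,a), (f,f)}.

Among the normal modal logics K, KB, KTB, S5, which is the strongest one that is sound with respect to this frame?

Symmetric (axiom B): yes — every pair in S has its reverse in S.
Reflexive (axiom T): yes — every world is S-related to itself.
Euclidean (axiom 5): no — a S b and a S f, but not b S f.
So F validates K, KB, KTB; S5 would additionally require S to be Euclidean. The strongest is KTB.

KTB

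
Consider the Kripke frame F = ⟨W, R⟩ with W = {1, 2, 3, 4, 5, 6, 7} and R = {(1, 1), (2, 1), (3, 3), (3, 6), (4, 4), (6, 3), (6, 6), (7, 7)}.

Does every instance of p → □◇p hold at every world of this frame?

No

By correspondence theory, B is valid on a frame iff R is symmetric.
Symmetric: no — 2 R 1 but not 1 R 2.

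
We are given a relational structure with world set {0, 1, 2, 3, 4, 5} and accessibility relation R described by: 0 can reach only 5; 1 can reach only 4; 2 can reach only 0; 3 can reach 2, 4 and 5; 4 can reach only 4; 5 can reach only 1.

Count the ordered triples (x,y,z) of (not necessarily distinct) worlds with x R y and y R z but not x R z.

Enumerating: (0,5,1), (2,0,5), (3,2,0), (3,5,1), (5,1,4).

5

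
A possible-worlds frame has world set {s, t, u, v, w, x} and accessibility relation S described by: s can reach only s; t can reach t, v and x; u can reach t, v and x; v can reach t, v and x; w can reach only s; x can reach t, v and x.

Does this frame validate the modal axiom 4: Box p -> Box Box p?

By correspondence theory, 4 is valid on a frame iff S is transitive.
Transitive: yes — every two-step S-path is closed by a direct edge.

Yes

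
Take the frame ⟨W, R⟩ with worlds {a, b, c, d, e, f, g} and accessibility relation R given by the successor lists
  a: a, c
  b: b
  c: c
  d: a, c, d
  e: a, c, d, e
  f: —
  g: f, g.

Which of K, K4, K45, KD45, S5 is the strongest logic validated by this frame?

K4

Transitive (axiom 4): yes — every two-step R-path is closed by a direct edge.
Euclidean (axiom 5): no — d R c and d R a, but not c R a.
Serial (axiom D): no — f has no R-successor.
Reflexive (axiom T): no — f is not related to itself.
So F validates K, K4; K45 would additionally require R to be Euclidean. The strongest is K4.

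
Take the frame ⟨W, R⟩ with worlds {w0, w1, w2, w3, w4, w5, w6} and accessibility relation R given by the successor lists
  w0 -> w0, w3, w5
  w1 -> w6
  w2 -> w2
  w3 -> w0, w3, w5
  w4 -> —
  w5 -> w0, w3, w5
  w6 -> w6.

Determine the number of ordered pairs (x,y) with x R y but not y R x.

1

Enumerating: (w1,w6).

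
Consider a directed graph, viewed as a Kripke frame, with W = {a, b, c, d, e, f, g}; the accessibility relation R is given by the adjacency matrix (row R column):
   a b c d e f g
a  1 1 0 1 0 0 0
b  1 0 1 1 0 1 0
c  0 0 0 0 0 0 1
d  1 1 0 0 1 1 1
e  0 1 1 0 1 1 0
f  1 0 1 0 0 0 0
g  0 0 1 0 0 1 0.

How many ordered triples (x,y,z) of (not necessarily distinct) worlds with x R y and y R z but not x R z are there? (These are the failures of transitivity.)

27

Enumerating: (a,b,c), (a,b,f), (a,d,e), (a,d,f), (a,d,g), (b,a,b), (b,c,g), (b,d,b), (b,d,e), (b,d,g), (c,g,c), (c,g,f), … and 15 more.
Total: 27.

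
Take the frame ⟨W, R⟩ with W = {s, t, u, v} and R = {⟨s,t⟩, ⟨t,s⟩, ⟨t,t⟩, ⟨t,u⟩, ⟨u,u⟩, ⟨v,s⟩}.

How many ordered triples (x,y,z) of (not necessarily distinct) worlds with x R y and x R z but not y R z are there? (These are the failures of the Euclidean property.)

Enumerating: (t,s,s), (t,s,u), (t,u,s), (t,u,t), (v,s,s).

5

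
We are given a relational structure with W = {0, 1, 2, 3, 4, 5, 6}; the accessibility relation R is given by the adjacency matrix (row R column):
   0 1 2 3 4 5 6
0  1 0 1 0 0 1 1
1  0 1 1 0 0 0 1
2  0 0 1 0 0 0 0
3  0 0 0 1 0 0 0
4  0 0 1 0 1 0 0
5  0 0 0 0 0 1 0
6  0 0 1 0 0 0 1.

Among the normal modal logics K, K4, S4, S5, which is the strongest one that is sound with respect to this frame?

S4

Transitive (axiom 4): yes — every two-step R-path is closed by a direct edge.
Reflexive (axiom T): yes — every world is R-related to itself.
Euclidean (axiom 5): no — 0 R 2 and 0 R 5, but not 2 R 5.
So F validates K, K4, S4; S5 would additionally require R to be Euclidean. The strongest is S4.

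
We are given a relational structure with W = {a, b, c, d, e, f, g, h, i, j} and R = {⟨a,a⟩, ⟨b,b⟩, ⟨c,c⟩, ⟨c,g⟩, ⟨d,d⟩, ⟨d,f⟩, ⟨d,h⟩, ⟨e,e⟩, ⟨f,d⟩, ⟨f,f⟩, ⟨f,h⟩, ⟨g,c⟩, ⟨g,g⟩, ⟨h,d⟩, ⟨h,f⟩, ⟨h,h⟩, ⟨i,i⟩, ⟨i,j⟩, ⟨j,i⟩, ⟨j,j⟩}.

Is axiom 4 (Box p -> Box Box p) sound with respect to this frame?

The schema 4 characterises exactly the transitive frames.
Transitive: yes — every two-step R-path is closed by a direct edge.

Yes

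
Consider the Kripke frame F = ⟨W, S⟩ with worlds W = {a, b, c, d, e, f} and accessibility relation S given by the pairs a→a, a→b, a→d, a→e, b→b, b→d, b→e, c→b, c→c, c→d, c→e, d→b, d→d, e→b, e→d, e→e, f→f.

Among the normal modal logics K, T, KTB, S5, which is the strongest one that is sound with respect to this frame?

T

Reflexive (axiom T): yes — every world is S-related to itself.
Symmetric (axiom B): no — a S b but not b S a.
Euclidean (axiom 5): no — a S d and a S e, but not d S e.
So F validates K, T; KTB would additionally require S to be symmetric. The strongest is T.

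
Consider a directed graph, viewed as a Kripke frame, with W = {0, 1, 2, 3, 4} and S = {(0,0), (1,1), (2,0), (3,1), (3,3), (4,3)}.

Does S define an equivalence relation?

No

Reflexive: no — 2 is not related to itself.
Symmetric: no — 2 S 0 but not 0 S 2.
Transitive: no — 4 S 3 and 3 S 1, but not 4 S 1.
So S is not an equivalence relation.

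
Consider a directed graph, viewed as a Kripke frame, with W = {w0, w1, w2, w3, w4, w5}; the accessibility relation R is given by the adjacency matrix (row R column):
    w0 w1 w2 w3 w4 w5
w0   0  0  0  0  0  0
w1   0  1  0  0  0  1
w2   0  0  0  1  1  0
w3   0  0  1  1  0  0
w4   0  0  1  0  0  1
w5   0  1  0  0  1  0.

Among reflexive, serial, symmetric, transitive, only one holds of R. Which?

symmetric

Reflexive: no — w0 is not related to itself.
Serial: no — w0 has no R-successor.
Symmetric: yes — every pair in R has its reverse in R.
Transitive: no — w1 R w5 and w5 R w4, but not w1 R w4.
Only symmetric holds.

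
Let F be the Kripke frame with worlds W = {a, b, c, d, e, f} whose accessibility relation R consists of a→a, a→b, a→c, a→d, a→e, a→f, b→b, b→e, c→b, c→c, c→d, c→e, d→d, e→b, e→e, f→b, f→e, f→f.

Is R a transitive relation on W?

Yes

Transitive: yes — every two-step R-path is closed by a direct edge.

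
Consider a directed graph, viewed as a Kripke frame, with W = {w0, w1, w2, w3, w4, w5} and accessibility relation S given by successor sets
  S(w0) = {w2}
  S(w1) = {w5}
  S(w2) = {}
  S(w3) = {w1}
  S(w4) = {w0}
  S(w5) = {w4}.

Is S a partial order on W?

Reflexive: no — w0 is not related to itself.
Transitive: no — w1 S w5 and w5 S w4, but not w1 S w4.
Antisymmetric: yes — no distinct pair is related both ways.
So S is not a partial order.

No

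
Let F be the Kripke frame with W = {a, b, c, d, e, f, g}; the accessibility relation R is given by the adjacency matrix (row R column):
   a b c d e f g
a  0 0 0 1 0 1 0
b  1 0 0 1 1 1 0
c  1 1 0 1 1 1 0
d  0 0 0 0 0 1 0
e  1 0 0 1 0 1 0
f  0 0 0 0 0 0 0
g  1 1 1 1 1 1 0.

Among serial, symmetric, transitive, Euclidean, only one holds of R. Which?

transitive

Serial: no — f has no R-successor.
Symmetric: no — a R d but not d R a.
Transitive: yes — every two-step R-path is closed by a direct edge.
Euclidean: no — a R f and a R d, but not f R d.
Only transitive holds.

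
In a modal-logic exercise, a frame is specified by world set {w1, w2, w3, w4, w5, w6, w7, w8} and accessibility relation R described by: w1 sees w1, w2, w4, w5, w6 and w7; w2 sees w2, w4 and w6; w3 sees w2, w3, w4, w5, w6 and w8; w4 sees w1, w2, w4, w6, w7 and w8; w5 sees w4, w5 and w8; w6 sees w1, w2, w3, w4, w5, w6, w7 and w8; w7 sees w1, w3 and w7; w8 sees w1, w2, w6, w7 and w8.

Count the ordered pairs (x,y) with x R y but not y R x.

16

Enumerating: (w1,w2), (w1,w5), (w3,w2), (w3,w4), (w3,w5), (w3,w8), (w4,w7), (w4,w8), (w5,w4), (w5,w8), (w6,w5), (w6,w7), (w7,w3), (w8,w1), (w8,w2), (w8,w7).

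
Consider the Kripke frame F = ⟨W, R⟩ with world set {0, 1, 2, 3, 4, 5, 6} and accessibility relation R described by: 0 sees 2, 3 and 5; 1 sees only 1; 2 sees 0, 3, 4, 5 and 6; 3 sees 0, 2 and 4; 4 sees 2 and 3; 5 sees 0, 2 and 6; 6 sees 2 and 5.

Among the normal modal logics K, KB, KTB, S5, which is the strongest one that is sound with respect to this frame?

KB

Symmetric (axiom B): yes — every pair in R has its reverse in R.
Reflexive (axiom T): no — 0 is not related to itself.
Euclidean (axiom 5): no — 0 R 3 and 0 R 5, but not 3 R 5.
So F validates K, KB; KTB would additionally require R to be reflexive. The strongest is KB.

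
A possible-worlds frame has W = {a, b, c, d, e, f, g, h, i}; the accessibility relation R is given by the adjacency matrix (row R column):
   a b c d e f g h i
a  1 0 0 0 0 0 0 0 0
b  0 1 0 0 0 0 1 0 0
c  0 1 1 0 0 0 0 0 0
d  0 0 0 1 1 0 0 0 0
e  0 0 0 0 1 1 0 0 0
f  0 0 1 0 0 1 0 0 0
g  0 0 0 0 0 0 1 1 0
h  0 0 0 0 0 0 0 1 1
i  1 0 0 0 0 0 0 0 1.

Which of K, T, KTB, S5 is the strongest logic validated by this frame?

Reflexive (axiom T): yes — every world is R-related to itself.
Symmetric (axiom B): no — b R g but not g R b.
Euclidean (axiom 5): no — b R g and b R b, but not g R b.
So F validates K, T; KTB would additionally require R to be symmetric. The strongest is T.

T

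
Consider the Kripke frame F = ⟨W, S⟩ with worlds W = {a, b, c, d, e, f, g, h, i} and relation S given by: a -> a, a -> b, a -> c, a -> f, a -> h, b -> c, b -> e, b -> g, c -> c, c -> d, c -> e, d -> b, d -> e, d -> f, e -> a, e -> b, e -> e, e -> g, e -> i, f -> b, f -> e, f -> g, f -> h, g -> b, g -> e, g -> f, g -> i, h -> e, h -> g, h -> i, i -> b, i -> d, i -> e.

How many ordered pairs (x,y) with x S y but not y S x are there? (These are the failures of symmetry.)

20

Enumerating: (a,b), (a,c), (a,f), (a,h), (b,c), (c,d), (c,e), (d,b), (d,e), (d,f), (e,a), (f,b), … and 8 more.
Total: 20.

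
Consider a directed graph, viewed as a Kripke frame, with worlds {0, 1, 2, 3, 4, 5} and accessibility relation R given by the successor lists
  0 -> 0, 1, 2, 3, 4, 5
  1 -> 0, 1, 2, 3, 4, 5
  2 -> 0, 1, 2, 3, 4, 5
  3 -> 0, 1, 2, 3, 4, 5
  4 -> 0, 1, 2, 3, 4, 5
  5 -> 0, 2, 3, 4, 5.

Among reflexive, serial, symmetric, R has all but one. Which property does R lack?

symmetric

Reflexive: yes — every world is R-related to itself.
Serial: yes — every world has a successor (e.g. 0 R 0).
Symmetric: no — 1 R 5 but not 5 R 1.
Only symmetric fails.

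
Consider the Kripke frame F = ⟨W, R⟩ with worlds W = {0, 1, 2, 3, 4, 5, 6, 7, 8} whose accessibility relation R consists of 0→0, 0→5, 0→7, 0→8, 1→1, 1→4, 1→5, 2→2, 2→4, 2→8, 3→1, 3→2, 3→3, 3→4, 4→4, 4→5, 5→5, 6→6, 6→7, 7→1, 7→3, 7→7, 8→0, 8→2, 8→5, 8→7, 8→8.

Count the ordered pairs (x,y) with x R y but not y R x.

Enumerating: (0,5), (0,7), (1,4), (1,5), (2,4), (3,1), (3,2), (3,4), (4,5), (6,7), (7,1), (7,3), (8,5), (8,7).

14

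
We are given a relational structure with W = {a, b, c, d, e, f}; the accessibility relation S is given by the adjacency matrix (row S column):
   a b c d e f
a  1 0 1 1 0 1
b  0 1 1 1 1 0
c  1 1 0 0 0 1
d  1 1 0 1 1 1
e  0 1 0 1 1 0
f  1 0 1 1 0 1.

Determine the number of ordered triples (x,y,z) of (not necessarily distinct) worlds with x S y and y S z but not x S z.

Enumerating: (a,c,b), (a,d,b), (a,d,e), (b,c,a), (b,c,f), (b,d,a), (b,d,f), (c,a,c), (c,a,d), (c,b,c), (c,b,d), (c,b,e), … and 11 more.
Total: 23.

23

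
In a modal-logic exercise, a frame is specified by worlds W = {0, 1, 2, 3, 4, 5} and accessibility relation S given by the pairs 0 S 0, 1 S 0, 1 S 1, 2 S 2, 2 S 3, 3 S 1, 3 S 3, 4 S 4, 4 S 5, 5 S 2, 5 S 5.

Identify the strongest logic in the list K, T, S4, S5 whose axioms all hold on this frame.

T

Reflexive (axiom T): yes — every world is S-related to itself.
Transitive (axiom 4): no — 2 S 3 and 3 S 1, but not 2 S 1.
Euclidean (axiom 5): no — 1 S 0 and 1 S 1, but not 0 S 1.
So F validates K, T; S4 would additionally require S to be transitive. The strongest is T.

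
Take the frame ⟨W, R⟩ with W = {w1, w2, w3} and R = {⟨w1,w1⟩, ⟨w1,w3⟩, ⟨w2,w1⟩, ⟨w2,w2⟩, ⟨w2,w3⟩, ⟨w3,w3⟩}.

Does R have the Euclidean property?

No

Euclidean: no — w2 R w3 and w2 R w1, but not w3 R w1.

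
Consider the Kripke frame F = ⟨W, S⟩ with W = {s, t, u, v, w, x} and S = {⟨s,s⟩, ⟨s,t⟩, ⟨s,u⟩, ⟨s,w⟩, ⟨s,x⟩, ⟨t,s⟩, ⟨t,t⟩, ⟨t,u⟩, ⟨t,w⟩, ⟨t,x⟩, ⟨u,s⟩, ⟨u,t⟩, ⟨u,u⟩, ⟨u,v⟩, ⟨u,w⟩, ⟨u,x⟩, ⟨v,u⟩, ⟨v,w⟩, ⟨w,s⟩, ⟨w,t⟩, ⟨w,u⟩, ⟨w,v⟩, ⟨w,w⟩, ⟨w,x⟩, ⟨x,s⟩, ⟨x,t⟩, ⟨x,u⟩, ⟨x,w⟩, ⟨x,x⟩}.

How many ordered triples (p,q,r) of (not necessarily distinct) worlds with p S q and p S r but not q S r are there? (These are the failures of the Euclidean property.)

Enumerating: (u,s,v), (u,t,v), (u,v,s), (u,v,t), (u,v,v), (u,v,x), (u,x,v), (w,s,v), (w,t,v), (w,v,s), (w,v,t), (w,v,v), (w,v,x), (w,x,v).

14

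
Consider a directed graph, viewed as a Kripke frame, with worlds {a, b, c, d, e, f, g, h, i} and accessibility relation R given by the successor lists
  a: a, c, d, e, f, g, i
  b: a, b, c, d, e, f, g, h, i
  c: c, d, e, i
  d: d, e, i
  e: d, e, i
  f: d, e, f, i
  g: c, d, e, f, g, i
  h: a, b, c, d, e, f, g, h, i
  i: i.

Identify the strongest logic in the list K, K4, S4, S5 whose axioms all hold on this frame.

S4

Transitive (axiom 4): yes — every two-step R-path is closed by a direct edge.
Reflexive (axiom T): yes — every world is R-related to itself.
Euclidean (axiom 5): no — a R c and a R f, but not c R f.
So F validates K, K4, S4; S5 would additionally require R to be Euclidean. The strongest is S4.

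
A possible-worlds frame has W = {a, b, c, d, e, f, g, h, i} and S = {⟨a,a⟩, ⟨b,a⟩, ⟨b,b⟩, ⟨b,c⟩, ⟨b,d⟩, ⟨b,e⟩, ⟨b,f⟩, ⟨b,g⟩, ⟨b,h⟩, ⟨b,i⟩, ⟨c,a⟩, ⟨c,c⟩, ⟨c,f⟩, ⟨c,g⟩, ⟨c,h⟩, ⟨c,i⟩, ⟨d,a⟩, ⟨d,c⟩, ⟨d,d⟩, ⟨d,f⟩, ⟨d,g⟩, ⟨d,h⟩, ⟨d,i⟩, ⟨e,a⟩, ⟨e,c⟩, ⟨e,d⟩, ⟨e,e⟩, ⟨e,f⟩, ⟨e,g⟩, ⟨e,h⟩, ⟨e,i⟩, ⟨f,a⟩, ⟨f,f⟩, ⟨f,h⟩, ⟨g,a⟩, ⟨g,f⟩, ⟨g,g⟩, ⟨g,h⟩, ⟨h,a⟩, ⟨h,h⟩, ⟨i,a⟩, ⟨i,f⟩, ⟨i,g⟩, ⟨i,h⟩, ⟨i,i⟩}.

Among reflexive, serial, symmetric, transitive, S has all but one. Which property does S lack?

symmetric

Reflexive: yes — every world is S-related to itself.
Serial: yes — every world has a successor (e.g. a S a).
Symmetric: no — b S a but not a S b.
Transitive: yes — every two-step S-path is closed by a direct edge.
Only symmetric fails.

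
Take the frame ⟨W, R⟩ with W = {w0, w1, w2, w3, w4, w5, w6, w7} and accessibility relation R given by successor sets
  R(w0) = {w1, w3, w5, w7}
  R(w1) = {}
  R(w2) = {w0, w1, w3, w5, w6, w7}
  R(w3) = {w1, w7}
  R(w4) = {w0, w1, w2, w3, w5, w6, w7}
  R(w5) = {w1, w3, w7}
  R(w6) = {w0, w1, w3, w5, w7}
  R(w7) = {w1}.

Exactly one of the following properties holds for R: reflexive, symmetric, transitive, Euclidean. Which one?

transitive

Reflexive: no — w0 is not related to itself.
Symmetric: no — w0 R w1 but not w1 R w0.
Transitive: yes — every two-step R-path is closed by a direct edge.
Euclidean: no — w0 R w1 and w0 R w3, but not w1 R w3.
Only transitive holds.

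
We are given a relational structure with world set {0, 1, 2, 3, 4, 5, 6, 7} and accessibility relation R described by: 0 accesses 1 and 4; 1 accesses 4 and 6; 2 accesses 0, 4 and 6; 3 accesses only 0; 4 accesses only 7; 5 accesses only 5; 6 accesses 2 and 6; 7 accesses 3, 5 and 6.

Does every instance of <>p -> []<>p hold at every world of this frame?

No

Axiom 5 corresponds to the accessibility relation being Euclidean.
Euclidean: no — 0 R 4 and 0 R 1, but not 4 R 1.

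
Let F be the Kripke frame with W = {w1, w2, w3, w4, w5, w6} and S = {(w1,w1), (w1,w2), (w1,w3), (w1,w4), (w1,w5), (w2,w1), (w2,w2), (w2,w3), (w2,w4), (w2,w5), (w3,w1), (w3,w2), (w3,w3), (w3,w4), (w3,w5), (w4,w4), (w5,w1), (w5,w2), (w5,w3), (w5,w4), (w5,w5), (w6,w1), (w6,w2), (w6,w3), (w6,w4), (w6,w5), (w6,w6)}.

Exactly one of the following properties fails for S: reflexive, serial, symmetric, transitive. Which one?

symmetric

Reflexive: yes — every world is S-related to itself.
Serial: yes — every world has a successor (e.g. w1 S w1).
Symmetric: no — w1 S w4 but not w4 S w1.
Transitive: yes — every two-step S-path is closed by a direct edge.
Only symmetric fails.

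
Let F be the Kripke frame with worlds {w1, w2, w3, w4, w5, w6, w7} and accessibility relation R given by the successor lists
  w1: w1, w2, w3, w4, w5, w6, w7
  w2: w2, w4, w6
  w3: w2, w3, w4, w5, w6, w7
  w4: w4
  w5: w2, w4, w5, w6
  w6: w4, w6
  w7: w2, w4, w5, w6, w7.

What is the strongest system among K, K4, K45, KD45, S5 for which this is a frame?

K4

Transitive (axiom 4): yes — every two-step R-path is closed by a direct edge.
Euclidean (axiom 5): no — w1 R w2 and w1 R w3, but not w2 R w3.
Serial (axiom D): yes — every world has a successor (e.g. w1 R w1).
Reflexive (axiom T): yes — every world is R-related to itself.
So F validates K, K4; K45 would additionally require R to be Euclidean. The strongest is K4.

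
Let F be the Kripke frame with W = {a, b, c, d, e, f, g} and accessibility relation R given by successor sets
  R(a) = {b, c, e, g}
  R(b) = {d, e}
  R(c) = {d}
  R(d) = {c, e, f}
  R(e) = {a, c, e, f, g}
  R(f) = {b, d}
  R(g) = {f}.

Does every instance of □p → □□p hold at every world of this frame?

Axiom 4 corresponds to the accessibility relation being transitive.
Transitive: no — a R b and b R d, but not a R d.

No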